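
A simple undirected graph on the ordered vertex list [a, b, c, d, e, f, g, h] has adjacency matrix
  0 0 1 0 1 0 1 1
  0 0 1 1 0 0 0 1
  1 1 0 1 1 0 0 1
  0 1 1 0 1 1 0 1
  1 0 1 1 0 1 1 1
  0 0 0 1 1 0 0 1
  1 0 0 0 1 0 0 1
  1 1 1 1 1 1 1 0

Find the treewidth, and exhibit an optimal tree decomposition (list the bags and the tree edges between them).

Every bag has size at most 4, so the width is 4 − 1 = 3 and tw(G) ≤ 3. On the other hand G contains the 4-clique {c, d, e, h}. A clique must lie in a single bag of any decomposition, so no decomposition can have width below 3. Combining the bounds, tw(G) = 3.

Treewidth 3.
Bags: B1 = {a, c, e, h}  B2 = {c, d, e, h}  B3 = {d, e, f, h}  B4 = {a, e, g, h}  B5 = {b, c, d, h}
Tree: B1–B2, B2–B3, B1–B4, B2–B5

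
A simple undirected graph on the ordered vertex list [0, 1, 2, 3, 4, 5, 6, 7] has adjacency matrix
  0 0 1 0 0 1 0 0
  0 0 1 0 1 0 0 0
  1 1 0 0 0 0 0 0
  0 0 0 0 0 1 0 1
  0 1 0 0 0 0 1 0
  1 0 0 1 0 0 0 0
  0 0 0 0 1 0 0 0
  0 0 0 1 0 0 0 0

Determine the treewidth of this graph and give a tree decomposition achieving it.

Each bag holds 2 vertices, so the decomposition has width 1, which upper-bounds the treewidth. Since G has at least one edge (e.g. 6–4), it is not an edgeless graph, so tw(G) ≥ 1. Combining the bounds, tw(G) = 1.

Treewidth 1.
Bags: B1 = {4, 6}  B2 = {1, 4}  B3 = {1, 2}  B4 = {0, 2}  B5 = {0, 5}  B6 = {3, 5}  B7 = {3, 7}
Tree: B1–B2, B2–B3, B3–B4, B4–B5, B5–B6, B6–B7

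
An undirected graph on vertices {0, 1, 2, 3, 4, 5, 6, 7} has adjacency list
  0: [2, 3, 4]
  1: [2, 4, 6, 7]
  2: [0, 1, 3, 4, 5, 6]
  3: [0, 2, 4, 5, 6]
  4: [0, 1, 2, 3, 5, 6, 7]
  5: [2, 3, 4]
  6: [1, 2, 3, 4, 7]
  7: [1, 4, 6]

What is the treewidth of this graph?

3

A width-3 tree decomposition is:
Bags: B1 = {1, 2, 4, 6}  B2 = {2, 3, 4, 6}  B3 = {0, 2, 3, 4}  B4 = {2, 3, 4, 5}  B5 = {1, 4, 6, 7}
Tree: B1–B2, B2–B3, B3–B4, B1–B5
Each bag holds 4 vertices, so the decomposition has width 3, which upper-bounds the treewidth. Conversely, {1, 2, 4, 6} is a clique of size 4, and the vertices of any clique must share a bag in every tree decomposition; so some bag has ≥ 4 vertices and tw(G) ≥ 3. Combining the bounds, tw(G) = 3.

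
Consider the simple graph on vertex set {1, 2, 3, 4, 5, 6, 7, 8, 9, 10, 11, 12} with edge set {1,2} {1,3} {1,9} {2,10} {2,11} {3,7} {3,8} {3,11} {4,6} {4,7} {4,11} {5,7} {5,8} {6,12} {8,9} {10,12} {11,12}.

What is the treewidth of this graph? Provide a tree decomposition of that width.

Treewidth 3.
One such decomposition:
Bags: B1 = {4, 6, 10, 12}  B2 = {4, 10, 11, 12}  B3 = {2, 4, 10, 11}  B4 = {2, 4, 7, 11}  B5 = {2, 3, 7, 11}  B6 = {1, 2, 3, 7}  B7 = {1, 3, 5, 7}  B8 = {1, 3, 5, 8}  B9 = {1, 5, 8, 9}
Tree: B1–B2, B2–B3, B3–B4, B4–B5, B5–B6, B6–B7, B7–B8, B8–B9

Each bag holds 4 vertices, so the decomposition has width 3, which upper-bounds the treewidth. For the lower bound: the 4 vertex sets {6,10,12}, {4}, {11}, {1,2,3,7} are disjoint, each induces a connected subgraph, and every pair is joined by at least one edge of G. Contracting each set to a single vertex therefore yields K_{4} as a minor, and since treewidth is minor-monotone, tw(G) ≥ tw(K_{4}) = 3. The upper and lower bounds meet at 3, so that is the treewidth.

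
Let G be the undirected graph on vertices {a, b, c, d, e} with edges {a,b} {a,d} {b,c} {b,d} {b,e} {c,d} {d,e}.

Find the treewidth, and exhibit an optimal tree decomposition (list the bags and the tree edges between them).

Treewidth 2.
Bags: B1 = {b, c, d}  B2 = {b, d, e}  B3 = {a, b, d}
Tree: B1–B2, B2–B3

The largest bag has 3 vertices, giving width 2; this decomposition certifies tw(G) ≤ 2. Conversely, {b, d, e} is a clique of size 3, and the vertices of any clique must share a bag in every tree decomposition; so some bag has ≥ 3 vertices and tw(G) ≥ 2. Combining the bounds, tw(G) = 2.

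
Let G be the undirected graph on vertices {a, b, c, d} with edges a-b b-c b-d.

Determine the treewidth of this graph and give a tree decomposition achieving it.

Every bag has size at most 2, so the width is 2 − 1 = 1 and tw(G) ≤ 1. Since G has at least one edge (e.g. d–b), it is not an edgeless graph, so tw(G) ≥ 1. The upper and lower bounds meet at 1, so that is the treewidth.

Treewidth 1.
Bags: B1 = {b, d}  B2 = {b, c}  B3 = {a, b}
Tree: B1–B2, B2–B3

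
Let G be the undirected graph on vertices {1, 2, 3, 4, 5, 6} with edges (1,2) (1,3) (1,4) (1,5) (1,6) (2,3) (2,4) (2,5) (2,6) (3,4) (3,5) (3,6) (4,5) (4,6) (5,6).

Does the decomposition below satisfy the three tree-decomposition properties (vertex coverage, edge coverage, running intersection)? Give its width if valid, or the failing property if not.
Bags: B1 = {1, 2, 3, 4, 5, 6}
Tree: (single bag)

Checking the three conditions: (i) the bags cover all of {1, 2, 3, 4, 5, 6}; (ii) for each edge, some bag contains both endpoints; (iii) the bags containing any fixed vertex form a subtree. All hold, so the decomposition is valid with width 6 − 1 = 5.

Yes; width 5.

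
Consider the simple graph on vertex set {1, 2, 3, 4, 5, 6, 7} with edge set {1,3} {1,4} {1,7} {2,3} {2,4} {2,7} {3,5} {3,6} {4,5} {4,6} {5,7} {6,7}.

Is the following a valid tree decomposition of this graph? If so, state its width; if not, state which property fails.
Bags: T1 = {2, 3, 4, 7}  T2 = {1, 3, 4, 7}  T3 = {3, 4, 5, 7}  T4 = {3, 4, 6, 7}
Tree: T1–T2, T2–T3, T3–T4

Yes; width 3.

Vertex coverage: the bags together contain {1, 2, 3, 4, 5, 6, 7}, the full vertex set. Edge coverage: each edge of G has both endpoints in at least one bag. Running intersection: for every vertex, the bags containing it form a connected subtree. All three properties hold, so this is a valid tree decomposition of width max|bag| − 1 = 3, and hence tw(G) ≤ 3.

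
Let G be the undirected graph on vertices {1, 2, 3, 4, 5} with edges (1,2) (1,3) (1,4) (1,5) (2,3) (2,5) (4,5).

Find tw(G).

2

A width-2 tree decomposition is:
Bags: B1 = {1, 4, 5}  B2 = {1, 2, 5}  B3 = {1, 2, 3}
Tree: B1–B2, B2–B3
Every bag has size at most 3, so the width is 3 − 1 = 2 and tw(G) ≤ 2. For the lower bound, the 3 vertices {1, 2, 3} are pairwise adjacent, and any tree decomposition puts a clique entirely inside one bag — forcing width ≥ 2. Combining the bounds, tw(G) = 2.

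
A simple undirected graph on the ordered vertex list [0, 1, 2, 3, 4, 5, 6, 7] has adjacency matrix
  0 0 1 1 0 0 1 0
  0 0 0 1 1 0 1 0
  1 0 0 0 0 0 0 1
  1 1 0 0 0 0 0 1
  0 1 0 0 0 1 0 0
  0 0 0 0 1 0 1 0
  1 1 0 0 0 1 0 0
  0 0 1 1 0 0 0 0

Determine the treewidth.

2

A width-2 tree decomposition is:
Bags: B1 = {4, 5, 6}  B2 = {1, 4, 6}  B3 = {0, 1, 6}  B4 = {0, 1, 3}  B5 = {0, 2, 3}  B6 = {2, 3, 7}
Tree: B1–B2, B2–B3, B3–B4, B4–B5, B5–B6
The largest bag has 3 vertices, giving width 2; this decomposition certifies tw(G) ≤ 2. Since 5–4–1–6–5 is a cycle in G, G is not acyclic. Forests are exactly the graphs of treewidth ≤ 1, so tw(G) ≥ 2. Hence tw(G) = 2 exactly.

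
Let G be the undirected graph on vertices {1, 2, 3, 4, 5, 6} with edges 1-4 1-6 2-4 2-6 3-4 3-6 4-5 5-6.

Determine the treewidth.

2

A width-2 tree decomposition is:
Bags: B1 = {1, 4, 6}  B2 = {3, 4, 6}  B3 = {2, 4, 6}  B4 = {4, 5, 6}
Tree: B1–B2, B2–B3, B3–B4
Each bag holds 3 vertices, so the decomposition has width 2, which upper-bounds the treewidth. For the lower bound, G contains the cycle 1–4–3–6–1, so G is not a forest; only forests have treewidth ≤ 1, hence tw(G) ≥ 2. The upper and lower bounds meet at 2, so that is the treewidth.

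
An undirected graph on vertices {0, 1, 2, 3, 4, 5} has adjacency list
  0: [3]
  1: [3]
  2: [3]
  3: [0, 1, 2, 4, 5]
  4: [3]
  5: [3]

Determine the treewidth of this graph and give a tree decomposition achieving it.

Every bag has size at most 2, so the width is 2 − 1 = 1 and tw(G) ≤ 1. Any graph with an edge has treewidth ≥ 1, and G has the edge 3–0. The upper and lower bounds meet at 1, so that is the treewidth.

Treewidth 1.
One optimal decomposition is:
Bags: B1 = {0, 3}  B2 = {2, 3}  B3 = {3, 4}  B4 = {1, 3}  B5 = {3, 5}
Tree: B1–B2, B1–B3, B1–B4, B4–B5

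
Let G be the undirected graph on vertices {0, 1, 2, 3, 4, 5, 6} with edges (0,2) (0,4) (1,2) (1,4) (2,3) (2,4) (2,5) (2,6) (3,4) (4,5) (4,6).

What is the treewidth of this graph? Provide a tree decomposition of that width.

Each bag holds 3 vertices, so the decomposition has width 2, which upper-bounds the treewidth. For the lower bound, the 3 vertices {0, 2, 4} are pairwise adjacent, and any tree decomposition puts a clique entirely inside one bag — forcing width ≥ 2. Therefore the treewidth is 2.

Treewidth 2.
Bags: B1 = {0, 2, 4}  B2 = {2, 4, 6}  B3 = {1, 2, 4}  B4 = {2, 4, 5}  B5 = {2, 3, 4}
Tree: B1–B2, B1–B3, B3–B4, B2–B5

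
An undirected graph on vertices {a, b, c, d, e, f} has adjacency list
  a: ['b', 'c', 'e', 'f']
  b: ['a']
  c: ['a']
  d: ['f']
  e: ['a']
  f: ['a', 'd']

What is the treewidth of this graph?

1

A width-1 tree decomposition is:
Bags: B1 = {a, f}  B2 = {d, f}  B3 = {a, c}  B4 = {a, e}  B5 = {a, b}
Tree: B1–B2, B1–B3, B1–B4, B3–B5
Every bag has size at most 2, so the width is 2 − 1 = 1 and tw(G) ≤ 1. Any graph with an edge has treewidth ≥ 1, and G has the edge f–a. Therefore the treewidth is 1.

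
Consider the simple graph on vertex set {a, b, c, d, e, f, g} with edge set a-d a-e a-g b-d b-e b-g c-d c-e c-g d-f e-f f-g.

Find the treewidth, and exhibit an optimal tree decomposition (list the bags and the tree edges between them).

Each bag holds 4 vertices, so the decomposition has width 3, which upper-bounds the treewidth. For the lower bound: the 4 vertex sets {b,e}, {c,d}, {g}, {f} are disjoint, each induces a connected subgraph, and every pair is joined by at least one edge of G. Contracting each set to a single vertex therefore yields K_{4} as a minor, and since treewidth is minor-monotone, tw(G) ≥ tw(K_{4}) = 3. The upper and lower bounds meet at 3, so that is the treewidth.

Treewidth 3.
One optimal decomposition is:
Bags: B1 = {b, d, e, g}  B2 = {c, d, e, g}  B3 = {d, e, f, g}  B4 = {a, d, e, g}
Tree: B1–B2, B2–B3, B3–B4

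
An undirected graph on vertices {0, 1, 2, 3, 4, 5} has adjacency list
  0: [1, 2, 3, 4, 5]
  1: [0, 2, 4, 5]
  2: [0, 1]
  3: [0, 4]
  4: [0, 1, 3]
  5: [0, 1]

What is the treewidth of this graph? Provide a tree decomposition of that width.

Treewidth 2.
Bags: B1 = {0, 1, 5}  B2 = {0, 1, 2}  B3 = {0, 1, 4}  B4 = {0, 3, 4}
Tree: B1–B2, B1–B3, B3–B4

Each bag holds 3 vertices, so the decomposition has width 2, which upper-bounds the treewidth. Conversely, {0, 1, 2} is a clique of size 3, and the vertices of any clique must share a bag in every tree decomposition; so some bag has ≥ 3 vertices and tw(G) ≥ 2. The upper and lower bounds meet at 2, so that is the treewidth.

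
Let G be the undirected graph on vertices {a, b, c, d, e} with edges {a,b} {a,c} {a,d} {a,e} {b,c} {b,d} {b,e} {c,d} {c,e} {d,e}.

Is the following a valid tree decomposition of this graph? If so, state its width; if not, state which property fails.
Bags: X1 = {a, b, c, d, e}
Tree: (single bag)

Yes; width 4.

Every vertex of G appears in some bag (union = {a, b, c, d, e}); every edge is covered by a bag; and for each vertex v the set of bags containing v is connected in the bag tree. The decomposition is therefore valid. The largest bag has 5 vertices, so the width is 4.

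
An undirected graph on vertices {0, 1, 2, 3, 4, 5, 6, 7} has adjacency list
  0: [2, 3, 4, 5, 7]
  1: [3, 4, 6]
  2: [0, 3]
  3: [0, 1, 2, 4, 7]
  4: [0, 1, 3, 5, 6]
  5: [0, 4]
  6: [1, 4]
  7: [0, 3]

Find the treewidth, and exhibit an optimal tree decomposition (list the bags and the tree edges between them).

Treewidth 2.
Bags: B1 = {0, 2, 3}  B2 = {0, 3, 4}  B3 = {1, 3, 4}  B4 = {1, 4, 6}  B5 = {0, 3, 7}  B6 = {0, 4, 5}
Tree: B1–B2, B2–B3, B3–B4, B1–B5, B2–B6

Every bag has size at most 3, so the width is 3 − 1 = 2 and tw(G) ≤ 2. Conversely, {0, 2, 3} is a clique of size 3, and the vertices of any clique must share a bag in every tree decomposition; so some bag has ≥ 3 vertices and tw(G) ≥ 2. Therefore the treewidth is 2.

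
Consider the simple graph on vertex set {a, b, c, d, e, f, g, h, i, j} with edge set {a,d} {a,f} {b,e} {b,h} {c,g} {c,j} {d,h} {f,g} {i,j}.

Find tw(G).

1

A width-1 tree decomposition is:
Bags: B1 = {i, j}  B2 = {c, j}  B3 = {c, g}  B4 = {f, g}  B5 = {a, f}  B6 = {a, d}  B7 = {d, h}  B8 = {b, h}  B9 = {b, e}
Tree: B1–B2, B2–B3, B3–B4, B4–B5, B5–B6, B6–B7, B7–B8, B8–B9
The largest bag has 2 vertices, giving width 1; this decomposition certifies tw(G) ≤ 1. Since G has at least one edge (e.g. i–j), it is not an edgeless graph, so tw(G) ≥ 1. Hence tw(G) = 1 exactly.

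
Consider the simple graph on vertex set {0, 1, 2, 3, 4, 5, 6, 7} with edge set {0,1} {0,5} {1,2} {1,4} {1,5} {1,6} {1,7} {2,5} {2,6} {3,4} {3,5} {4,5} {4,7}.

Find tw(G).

2

A width-2 tree decomposition is:
Bags: B1 = {1, 2, 5}  B2 = {0, 1, 5}  B3 = {1, 4, 5}  B4 = {1, 4, 7}  B5 = {1, 2, 6}  B6 = {3, 4, 5}
Tree: B1–B2, B2–B3, B3–B4, B1–B5, B3–B6
Every bag has size at most 3, so the width is 3 − 1 = 2 and tw(G) ≤ 2. On the other hand G contains the 3-clique {0, 1, 5}. A clique must lie in a single bag of any decomposition, so no decomposition can have width below 2. Therefore the treewidth is 2.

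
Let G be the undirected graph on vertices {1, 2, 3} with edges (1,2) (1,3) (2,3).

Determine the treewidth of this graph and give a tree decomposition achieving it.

Treewidth 2.
One optimal decomposition is:
Bags: B1 = {1, 2, 3}
Tree: (single bag)

A single bag containing all 3 vertices is trivially a valid decomposition of width 2. On the other hand G contains the 3-clique {1, 2, 3}. A clique must lie in a single bag of any decomposition, so no decomposition can have width below 2. Hence tw(G) = 2 exactly.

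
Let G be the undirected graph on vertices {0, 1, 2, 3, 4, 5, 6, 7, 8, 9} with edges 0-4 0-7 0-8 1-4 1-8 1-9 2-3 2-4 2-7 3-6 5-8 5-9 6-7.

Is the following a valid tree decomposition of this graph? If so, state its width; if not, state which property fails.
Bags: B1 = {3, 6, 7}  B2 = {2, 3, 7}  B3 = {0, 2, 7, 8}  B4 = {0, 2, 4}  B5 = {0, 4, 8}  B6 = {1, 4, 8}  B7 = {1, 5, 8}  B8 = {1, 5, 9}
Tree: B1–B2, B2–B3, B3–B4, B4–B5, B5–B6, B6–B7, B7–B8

No — bags containing vertex 8 are not connected in the tree.

A tree decomposition must satisfy three properties: every vertex lies in some bag; for every edge, both endpoints lie together in some bag; and for every vertex, the bags containing it form a connected subtree. Here bags containing vertex 8 are not connected in the tree, so the decomposition is invalid.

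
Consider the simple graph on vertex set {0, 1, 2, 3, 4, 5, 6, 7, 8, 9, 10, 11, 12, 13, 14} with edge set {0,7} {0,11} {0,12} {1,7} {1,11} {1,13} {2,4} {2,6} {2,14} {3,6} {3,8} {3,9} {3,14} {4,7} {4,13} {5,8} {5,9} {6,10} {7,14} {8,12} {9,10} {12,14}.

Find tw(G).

3

A width-3 tree decomposition is:
Bags: B1 = {1, 4, 11, 13}  B2 = {1, 4, 7, 11}  B3 = {0, 4, 7, 11}  B4 = {0, 2, 4, 7}  B5 = {0, 2, 7, 14}  B6 = {0, 2, 12, 14}  B7 = {2, 6, 12, 14}  B8 = {3, 6, 12, 14}  B9 = {3, 6, 8, 12}  B10 = {3, 6, 8, 10}  B11 = {3, 8, 9, 10}  B12 = {5, 8, 9, 10}
Tree: B1–B2, B2–B3, B3–B4, B4–B5, B5–B6, B6–B7, B7–B8, B8–B9, B9–B10, B10–B11, B11–B12
The largest bag has 4 vertices, giving width 3; this decomposition certifies tw(G) ≤ 3. For the lower bound: the 4 vertex sets {1,11,13}, {4}, {7}, {0,2,12,14} are disjoint, each induces a connected subgraph, and every pair is joined by at least one edge of G. Contracting each set to a single vertex therefore yields K_{4} as a minor, and since treewidth is minor-monotone, tw(G) ≥ tw(K_{4}) = 3. The upper and lower bounds meet at 3, so that is the treewidth.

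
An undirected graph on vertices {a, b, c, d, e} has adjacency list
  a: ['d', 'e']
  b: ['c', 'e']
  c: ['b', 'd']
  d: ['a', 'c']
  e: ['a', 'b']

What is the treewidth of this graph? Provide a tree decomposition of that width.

Every bag has size at most 3, so the width is 3 − 1 = 2 and tw(G) ≤ 2. For the lower bound, G contains the cycle e–b–c–d–a–e, so G is not a forest; only forests have treewidth ≤ 1, hence tw(G) ≥ 2. The upper and lower bounds meet at 2, so that is the treewidth.

Treewidth 2.
One optimal decomposition is:
Bags: B1 = {b, c, e}  B2 = {c, d, e}  B3 = {a, d, e}
Tree: B1–B2, B2–B3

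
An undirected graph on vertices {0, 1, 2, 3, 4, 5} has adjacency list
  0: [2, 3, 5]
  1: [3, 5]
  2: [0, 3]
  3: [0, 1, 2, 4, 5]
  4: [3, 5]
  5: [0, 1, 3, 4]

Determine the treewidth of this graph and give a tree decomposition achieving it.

Every bag has size at most 3, so the width is 3 − 1 = 2 and tw(G) ≤ 2. On the other hand G contains the 3-clique {0, 2, 3}. A clique must lie in a single bag of any decomposition, so no decomposition can have width below 2. Therefore the treewidth is 2.

Treewidth 2.
Bags: B1 = {1, 3, 5}  B2 = {3, 4, 5}  B3 = {0, 3, 5}  B4 = {0, 2, 3}
Tree: B1–B2, B1–B3, B3–B4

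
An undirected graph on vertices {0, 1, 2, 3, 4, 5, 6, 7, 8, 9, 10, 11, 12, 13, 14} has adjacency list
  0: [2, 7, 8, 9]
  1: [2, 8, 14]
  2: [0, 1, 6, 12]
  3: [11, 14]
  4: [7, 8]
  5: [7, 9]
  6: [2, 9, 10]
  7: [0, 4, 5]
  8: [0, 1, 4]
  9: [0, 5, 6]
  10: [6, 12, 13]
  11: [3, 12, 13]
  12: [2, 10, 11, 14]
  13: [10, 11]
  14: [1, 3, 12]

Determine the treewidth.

3

A width-3 tree decomposition is:
Bags: B1 = {3, 10, 11, 13}  B2 = {3, 10, 11, 12}  B3 = {3, 10, 12, 14}  B4 = {6, 10, 12, 14}  B5 = {2, 6, 12, 14}  B6 = {1, 2, 6, 14}  B7 = {1, 2, 6, 9}  B8 = {0, 1, 2, 9}  B9 = {0, 1, 8, 9}  B10 = {0, 5, 8, 9}  B11 = {0, 5, 7, 8}  B12 = {4, 5, 7, 8}
Tree: B1–B2, B2–B3, B3–B4, B4–B5, B5–B6, B6–B7, B7–B8, B8–B9, B9–B10, B10–B11, B11–B12
Each bag holds 4 vertices, so the decomposition has width 3, which upper-bounds the treewidth. For the lower bound: the 4 vertex sets {3,11,13}, {10}, {12}, {1,2,6,14} are disjoint, each induces a connected subgraph, and every pair is joined by at least one edge of G. Contracting each set to a single vertex therefore yields K_{4} as a minor, and since treewidth is minor-monotone, tw(G) ≥ tw(K_{4}) = 3. The upper and lower bounds meet at 3, so that is the treewidth.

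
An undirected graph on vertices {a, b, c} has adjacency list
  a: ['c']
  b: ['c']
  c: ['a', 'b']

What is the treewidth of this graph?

A width-1 tree decomposition is:
Bags: B1 = {b, c}  B2 = {a, c}
Tree: B1–B2
Every bag has size at most 2, so the width is 2 − 1 = 1 and tw(G) ≤ 1. Any graph with an edge has treewidth ≥ 1, and G has the edge c–b. Hence tw(G) = 1 exactly.

1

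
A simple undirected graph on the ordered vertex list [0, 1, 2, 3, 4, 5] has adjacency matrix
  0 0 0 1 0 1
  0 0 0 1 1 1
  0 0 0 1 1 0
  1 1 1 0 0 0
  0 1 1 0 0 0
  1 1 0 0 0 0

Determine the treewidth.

A width-2 tree decomposition is:
Bags: B1 = {0, 3, 5}  B2 = {1, 3, 5}  B3 = {1, 2, 3}  B4 = {1, 2, 4}
Tree: B1–B2, B2–B3, B3–B4
The largest bag has 3 vertices, giving width 2; this decomposition certifies tw(G) ≤ 2. Since 0–5–1–3–0 is a cycle in G, G is not acyclic. Forests are exactly the graphs of treewidth ≤ 1, so tw(G) ≥ 2. The upper and lower bounds meet at 2, so that is the treewidth.

2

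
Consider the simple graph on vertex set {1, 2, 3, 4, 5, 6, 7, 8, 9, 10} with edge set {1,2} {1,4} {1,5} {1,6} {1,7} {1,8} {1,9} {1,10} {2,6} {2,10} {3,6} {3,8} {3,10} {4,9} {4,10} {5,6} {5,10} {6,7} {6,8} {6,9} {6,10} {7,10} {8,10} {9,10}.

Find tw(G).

3

A width-3 tree decomposition is:
Bags: B1 = {1, 5, 6, 10}  B2 = {1, 6, 8, 10}  B3 = {1, 2, 6, 10}  B4 = {1, 6, 9, 10}  B5 = {3, 6, 8, 10}  B6 = {1, 4, 9, 10}  B7 = {1, 6, 7, 10}
Tree: B1–B2, B2–B3, B1–B4, B2–B5, B4–B6, B4–B7
The largest bag has 4 vertices, giving width 3; this decomposition certifies tw(G) ≤ 3. On the other hand G contains the 4-clique {1, 4, 9, 10}. A clique must lie in a single bag of any decomposition, so no decomposition can have width below 3. The upper and lower bounds meet at 3, so that is the treewidth.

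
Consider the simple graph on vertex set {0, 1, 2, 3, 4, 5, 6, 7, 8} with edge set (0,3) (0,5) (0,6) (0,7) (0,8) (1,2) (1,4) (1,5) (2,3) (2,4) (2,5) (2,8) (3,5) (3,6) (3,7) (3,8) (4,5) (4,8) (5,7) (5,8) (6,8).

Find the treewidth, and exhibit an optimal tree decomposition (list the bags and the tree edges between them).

Treewidth 3.
One optimal decomposition is:
Bags: B1 = {0, 3, 6, 8}  B2 = {0, 3, 5, 8}  B3 = {2, 3, 5, 8}  B4 = {2, 4, 5, 8}  B5 = {0, 3, 5, 7}  B6 = {1, 2, 4, 5}
Tree: B1–B2, B2–B3, B3–B4, B2–B5, B4–B6

Every bag has size at most 4, so the width is 4 − 1 = 3 and tw(G) ≤ 3. On the other hand G contains the 4-clique {0, 3, 5, 8}. A clique must lie in a single bag of any decomposition, so no decomposition can have width below 3. Therefore the treewidth is 3.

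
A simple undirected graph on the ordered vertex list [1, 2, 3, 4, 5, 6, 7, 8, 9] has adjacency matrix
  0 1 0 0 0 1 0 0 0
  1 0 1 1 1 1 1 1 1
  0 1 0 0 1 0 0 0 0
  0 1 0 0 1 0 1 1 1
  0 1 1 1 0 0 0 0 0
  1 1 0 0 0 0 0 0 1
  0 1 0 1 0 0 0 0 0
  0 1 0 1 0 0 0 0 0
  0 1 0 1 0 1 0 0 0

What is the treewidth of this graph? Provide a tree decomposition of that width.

Each bag holds 3 vertices, so the decomposition has width 2, which upper-bounds the treewidth. Conversely, {1, 2, 6} is a clique of size 3, and the vertices of any clique must share a bag in every tree decomposition; so some bag has ≥ 3 vertices and tw(G) ≥ 2. The upper and lower bounds meet at 2, so that is the treewidth.

Treewidth 2.
One such decomposition:
Bags: B1 = {2, 4, 9}  B2 = {2, 4, 8}  B3 = {2, 4, 5}  B4 = {2, 4, 7}  B5 = {2, 6, 9}  B6 = {1, 2, 6}  B7 = {2, 3, 5}
Tree: B1–B2, B2–B3, B1–B4, B1–B5, B5–B6, B3–B7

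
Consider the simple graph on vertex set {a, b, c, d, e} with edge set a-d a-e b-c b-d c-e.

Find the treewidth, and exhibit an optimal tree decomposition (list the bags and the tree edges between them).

Treewidth 2.
One such decomposition:
Bags: B1 = {a, d, e}  B2 = {c, d, e}  B3 = {b, c, d}
Tree: B1–B2, B2–B3

Every bag has size at most 3, so the width is 3 − 1 = 2 and tw(G) ≤ 2. The edges d–a–e–c–b–d form a cycle, so G is not a tree and its treewidth is at least 2. Therefore the treewidth is 2.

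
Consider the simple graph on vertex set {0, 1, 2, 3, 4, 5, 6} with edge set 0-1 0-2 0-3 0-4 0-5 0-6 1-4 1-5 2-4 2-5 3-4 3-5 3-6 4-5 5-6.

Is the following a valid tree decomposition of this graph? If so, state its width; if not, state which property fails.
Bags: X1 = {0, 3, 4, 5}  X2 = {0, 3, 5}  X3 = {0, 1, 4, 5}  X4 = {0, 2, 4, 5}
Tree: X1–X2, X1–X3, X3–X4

No — vertex 6 appears in no bag.

A tree decomposition must satisfy three properties: every vertex lies in some bag; for every edge, both endpoints lie together in some bag; and for every vertex, the bags containing it form a connected subtree. Here vertex 6 appears in no bag, so the decomposition is invalid.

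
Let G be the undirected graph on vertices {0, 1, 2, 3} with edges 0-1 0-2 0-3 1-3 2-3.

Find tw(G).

2

A width-2 tree decomposition is:
Bags: B1 = {0, 2, 3}  B2 = {0, 1, 3}
Tree: B1–B2
Every bag has size at most 3, so the width is 3 − 1 = 2 and tw(G) ≤ 2. For the lower bound, the 3 vertices {0, 1, 3} are pairwise adjacent, and any tree decomposition puts a clique entirely inside one bag — forcing width ≥ 2. Therefore the treewidth is 2.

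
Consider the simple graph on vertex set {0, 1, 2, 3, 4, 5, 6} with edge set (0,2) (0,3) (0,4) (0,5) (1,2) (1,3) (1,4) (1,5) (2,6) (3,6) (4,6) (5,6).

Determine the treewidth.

A width-3 tree decomposition is:
Bags: B1 = {0, 1, 2, 6}  B2 = {0, 1, 4, 6}  B3 = {0, 1, 3, 6}  B4 = {0, 1, 5, 6}
Tree: B1–B2, B2–B3, B3–B4
Each bag holds 4 vertices, so the decomposition has width 3, which upper-bounds the treewidth. For the lower bound: the 4 vertex sets {1,2}, {0,4}, {6}, {3} are disjoint, each induces a connected subgraph, and every pair is joined by at least one edge of G. Contracting each set to a single vertex therefore yields K_{4} as a minor, and since treewidth is minor-monotone, tw(G) ≥ tw(K_{4}) = 3. Hence tw(G) = 3 exactly.

3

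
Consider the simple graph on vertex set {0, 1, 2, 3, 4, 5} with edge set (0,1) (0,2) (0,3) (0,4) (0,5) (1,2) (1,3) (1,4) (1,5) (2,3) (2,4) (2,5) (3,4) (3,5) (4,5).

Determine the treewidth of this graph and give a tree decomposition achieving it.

A single bag containing all 6 vertices is trivially a valid decomposition of width 5. For the lower bound, the 6 vertices {0, 1, 2, 3, 4, 5} are pairwise adjacent, and any tree decomposition puts a clique entirely inside one bag — forcing width ≥ 5. The upper and lower bounds meet at 5, so that is the treewidth.

Treewidth 5.
One such decomposition:
Bags: B1 = {0, 1, 2, 3, 4, 5}
Tree: (single bag)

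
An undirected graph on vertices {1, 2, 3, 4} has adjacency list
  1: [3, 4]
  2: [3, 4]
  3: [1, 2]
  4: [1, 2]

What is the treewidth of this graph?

A width-2 tree decomposition is:
Bags: B1 = {1, 2, 4}  B2 = {1, 2, 3}
Tree: B1–B2
Each bag holds 3 vertices, so the decomposition has width 2, which upper-bounds the treewidth. The edges 1–4–2–3–1 form a cycle, so G is not a tree and its treewidth is at least 2. The upper and lower bounds meet at 2, so that is the treewidth.

2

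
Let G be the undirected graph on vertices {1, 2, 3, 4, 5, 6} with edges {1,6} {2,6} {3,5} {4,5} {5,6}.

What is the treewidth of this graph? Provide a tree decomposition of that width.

Every bag has size at most 2, so the width is 2 − 1 = 1 and tw(G) ≤ 1. Since G has at least one edge (e.g. 5–3), it is not an edgeless graph, so tw(G) ≥ 1. Hence tw(G) = 1 exactly.

Treewidth 1.
Bags: B1 = {3, 5}  B2 = {5, 6}  B3 = {2, 6}  B4 = {1, 6}  B5 = {4, 5}
Tree: B1–B2, B2–B3, B2–B4, B1–B5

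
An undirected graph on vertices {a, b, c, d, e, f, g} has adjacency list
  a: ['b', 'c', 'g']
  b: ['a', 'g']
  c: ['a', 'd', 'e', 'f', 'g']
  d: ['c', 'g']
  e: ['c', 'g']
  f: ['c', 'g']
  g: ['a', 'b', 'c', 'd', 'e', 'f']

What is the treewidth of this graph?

A width-2 tree decomposition is:
Bags: B1 = {a, c, g}  B2 = {c, d, g}  B3 = {a, b, g}  B4 = {c, e, g}  B5 = {c, f, g}
Tree: B1–B2, B1–B3, B1–B4, B1–B5
Every bag has size at most 3, so the width is 3 − 1 = 2 and tw(G) ≤ 2. For the lower bound, the 3 vertices {c, d, g} are pairwise adjacent, and any tree decomposition puts a clique entirely inside one bag — forcing width ≥ 2. Hence tw(G) = 2 exactly.

2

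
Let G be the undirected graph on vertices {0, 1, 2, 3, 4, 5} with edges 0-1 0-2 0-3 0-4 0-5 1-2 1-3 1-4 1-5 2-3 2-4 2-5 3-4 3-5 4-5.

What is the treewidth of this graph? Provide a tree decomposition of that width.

With just one bag of size 6, the width is 6 − 1 = 5, so tw(G) ≤ 5. For the lower bound, the 6 vertices {0, 1, 2, 3, 4, 5} are pairwise adjacent, and any tree decomposition puts a clique entirely inside one bag — forcing width ≥ 5. Therefore the treewidth is 5.

Treewidth 5.
One such decomposition:
Bags: B1 = {0, 1, 2, 3, 4, 5}
Tree: (single bag)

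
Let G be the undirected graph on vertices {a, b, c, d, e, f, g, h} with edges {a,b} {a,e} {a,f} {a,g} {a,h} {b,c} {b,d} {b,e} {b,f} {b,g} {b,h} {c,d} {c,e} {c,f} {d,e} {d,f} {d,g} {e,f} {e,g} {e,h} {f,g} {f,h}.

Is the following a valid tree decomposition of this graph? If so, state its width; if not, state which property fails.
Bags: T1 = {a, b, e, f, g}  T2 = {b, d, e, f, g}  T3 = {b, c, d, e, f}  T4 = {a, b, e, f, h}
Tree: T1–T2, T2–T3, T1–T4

Vertex coverage: the bags together contain {a, b, c, d, e, f, g, h}, the full vertex set. Edge coverage: each edge of G has both endpoints in at least one bag. Running intersection: for every vertex, the bags containing it form a connected subtree. All three properties hold, so this is a valid tree decomposition of width max|bag| − 1 = 4, and hence tw(G) ≤ 4.

Yes; width 4.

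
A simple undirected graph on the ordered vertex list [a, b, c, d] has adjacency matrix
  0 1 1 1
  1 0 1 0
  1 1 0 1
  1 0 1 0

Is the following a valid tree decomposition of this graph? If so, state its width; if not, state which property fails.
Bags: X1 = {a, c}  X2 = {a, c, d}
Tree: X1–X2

A tree decomposition must satisfy three properties: every vertex lies in some bag; for every edge, both endpoints lie together in some bag; and for every vertex, the bags containing it form a connected subtree. Here vertex b appears in no bag, so the decomposition is invalid.

No — vertex b appears in no bag.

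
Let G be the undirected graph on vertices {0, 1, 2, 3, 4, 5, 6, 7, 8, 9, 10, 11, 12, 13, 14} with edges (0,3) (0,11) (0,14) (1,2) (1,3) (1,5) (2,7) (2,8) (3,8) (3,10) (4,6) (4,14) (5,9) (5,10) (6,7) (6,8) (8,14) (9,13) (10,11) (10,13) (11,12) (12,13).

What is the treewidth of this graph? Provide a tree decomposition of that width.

Treewidth 3.
One optimal decomposition is:
Bags: B1 = {9, 11, 12, 13}  B2 = {9, 10, 11, 13}  B3 = {5, 9, 10, 11}  B4 = {0, 5, 10, 11}  B5 = {0, 3, 5, 10}  B6 = {0, 1, 3, 5}  B7 = {0, 1, 3, 14}  B8 = {1, 3, 8, 14}  B9 = {1, 2, 8, 14}  B10 = {2, 4, 8, 14}  B11 = {2, 4, 6, 8}  B12 = {2, 4, 6, 7}
Tree: B1–B2, B2–B3, B3–B4, B4–B5, B5–B6, B6–B7, B7–B8, B8–B9, B9–B10, B10–B11, B11–B12

Each bag holds 4 vertices, so the decomposition has width 3, which upper-bounds the treewidth. For the lower bound: the 4 vertex sets {9,12,13}, {11}, {10}, {0,1,3,5} are disjoint, each induces a connected subgraph, and every pair is joined by at least one edge of G. Contracting each set to a single vertex therefore yields K_{4} as a minor, and since treewidth is minor-monotone, tw(G) ≥ tw(K_{4}) = 3. The upper and lower bounds meet at 3, so that is the treewidth.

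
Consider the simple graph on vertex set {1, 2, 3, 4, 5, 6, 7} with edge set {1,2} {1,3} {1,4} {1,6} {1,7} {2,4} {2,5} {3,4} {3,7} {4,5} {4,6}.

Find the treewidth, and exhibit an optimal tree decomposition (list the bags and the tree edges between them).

Treewidth 2.
One optimal decomposition is:
Bags: B1 = {1, 2, 4}  B2 = {1, 3, 4}  B3 = {2, 4, 5}  B4 = {1, 4, 6}  B5 = {1, 3, 7}
Tree: B1–B2, B1–B3, B1–B4, B2–B5

Every bag has size at most 3, so the width is 3 − 1 = 2 and tw(G) ≤ 2. On the other hand G contains the 3-clique {1, 2, 4}. A clique must lie in a single bag of any decomposition, so no decomposition can have width below 2. The upper and lower bounds meet at 2, so that is the treewidth.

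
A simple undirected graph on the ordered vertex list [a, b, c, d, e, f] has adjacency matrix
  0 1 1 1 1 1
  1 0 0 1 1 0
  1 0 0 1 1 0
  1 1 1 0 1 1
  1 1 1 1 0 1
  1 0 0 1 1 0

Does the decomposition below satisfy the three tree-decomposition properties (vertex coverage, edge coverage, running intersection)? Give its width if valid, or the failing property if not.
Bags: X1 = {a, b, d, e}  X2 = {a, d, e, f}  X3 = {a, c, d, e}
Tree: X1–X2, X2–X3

Yes; width 3.

Every vertex of G appears in some bag (union = {a, b, c, d, e, f}); every edge is covered by a bag; and for each vertex v the set of bags containing v is connected in the bag tree. The decomposition is therefore valid. The largest bag has 4 vertices, so the width is 3.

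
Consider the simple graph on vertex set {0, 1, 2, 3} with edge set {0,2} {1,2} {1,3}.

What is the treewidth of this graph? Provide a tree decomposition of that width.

Treewidth 1.
One such decomposition:
Bags: B1 = {1, 3}  B2 = {1, 2}  B3 = {0, 2}
Tree: B1–B2, B2–B3

The largest bag has 2 vertices, giving width 1; this decomposition certifies tw(G) ≤ 1. Any graph with an edge has treewidth ≥ 1, and G has the edge 3–1. Hence tw(G) = 1 exactly.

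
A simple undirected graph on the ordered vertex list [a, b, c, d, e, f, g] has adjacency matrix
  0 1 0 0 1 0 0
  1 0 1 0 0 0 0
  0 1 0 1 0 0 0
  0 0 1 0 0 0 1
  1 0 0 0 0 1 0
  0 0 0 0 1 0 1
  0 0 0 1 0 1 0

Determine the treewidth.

A width-2 tree decomposition is:
Bags: B1 = {e, f, g}  B2 = {d, e, g}  B3 = {c, d, e}  B4 = {b, c, e}  B5 = {a, b, e}
Tree: B1–B2, B2–B3, B3–B4, B4–B5
Every bag has size at most 3, so the width is 3 − 1 = 2 and tw(G) ≤ 2. For the lower bound, G contains the cycle e–f–g–d–c–b–a–e, so G is not a forest; only forests have treewidth ≤ 1, hence tw(G) ≥ 2. Combining the bounds, tw(G) = 2.

2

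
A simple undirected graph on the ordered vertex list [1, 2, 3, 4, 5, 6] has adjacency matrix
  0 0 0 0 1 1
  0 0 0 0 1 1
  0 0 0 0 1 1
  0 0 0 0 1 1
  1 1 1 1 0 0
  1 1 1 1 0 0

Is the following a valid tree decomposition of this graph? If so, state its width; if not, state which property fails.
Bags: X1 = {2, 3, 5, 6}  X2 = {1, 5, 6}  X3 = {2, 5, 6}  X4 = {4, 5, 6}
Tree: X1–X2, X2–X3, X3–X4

A tree decomposition must satisfy three properties: every vertex lies in some bag; for every edge, both endpoints lie together in some bag; and for every vertex, the bags containing it form a connected subtree. Here bags containing vertex 2 are not connected in the tree, so the decomposition is invalid.

No — bags containing vertex 2 are not connected in the tree.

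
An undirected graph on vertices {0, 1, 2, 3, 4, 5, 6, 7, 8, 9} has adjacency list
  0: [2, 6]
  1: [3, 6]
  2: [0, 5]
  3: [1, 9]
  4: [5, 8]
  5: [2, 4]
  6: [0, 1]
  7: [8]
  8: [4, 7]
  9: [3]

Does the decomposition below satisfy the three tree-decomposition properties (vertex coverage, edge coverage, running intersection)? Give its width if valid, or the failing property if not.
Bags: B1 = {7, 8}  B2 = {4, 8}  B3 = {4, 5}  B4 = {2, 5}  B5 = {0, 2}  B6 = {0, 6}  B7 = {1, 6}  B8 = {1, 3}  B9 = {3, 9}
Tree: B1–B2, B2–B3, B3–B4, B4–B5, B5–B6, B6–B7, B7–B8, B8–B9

Every vertex of G appears in some bag (union = {0, 1, 2, 3, 4, 5, 6, 7, 8, 9}); every edge is covered by a bag; and for each vertex v the set of bags containing v is connected in the bag tree. The decomposition is therefore valid. The largest bag has 2 vertices, so the width is 1.

Yes; width 1.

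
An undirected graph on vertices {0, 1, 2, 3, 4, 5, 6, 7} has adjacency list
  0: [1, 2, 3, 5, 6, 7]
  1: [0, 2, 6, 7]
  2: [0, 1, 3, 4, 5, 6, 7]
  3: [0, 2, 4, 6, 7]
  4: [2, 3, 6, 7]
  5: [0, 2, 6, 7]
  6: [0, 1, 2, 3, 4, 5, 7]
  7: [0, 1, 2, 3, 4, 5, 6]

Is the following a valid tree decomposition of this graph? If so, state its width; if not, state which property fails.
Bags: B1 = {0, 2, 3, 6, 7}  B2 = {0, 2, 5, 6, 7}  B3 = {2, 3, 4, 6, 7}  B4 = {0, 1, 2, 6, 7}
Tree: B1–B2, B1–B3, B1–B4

Vertex coverage: the bags together contain {0, 1, 2, 3, 4, 5, 6, 7}, the full vertex set. Edge coverage: each edge of G has both endpoints in at least one bag. Running intersection: for every vertex, the bags containing it form a connected subtree. All three properties hold, so this is a valid tree decomposition of width max|bag| − 1 = 4, and hence tw(G) ≤ 4.

Yes; width 4.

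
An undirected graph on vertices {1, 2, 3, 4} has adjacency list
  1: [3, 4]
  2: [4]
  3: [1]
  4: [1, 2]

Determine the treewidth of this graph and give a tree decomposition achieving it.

Treewidth 1.
Bags: B1 = {2, 4}  B2 = {1, 4}  B3 = {1, 3}
Tree: B1–B2, B2–B3

The largest bag has 2 vertices, giving width 1; this decomposition certifies tw(G) ≤ 1. G has an edge, so its treewidth is at least 1. Hence tw(G) = 1 exactly.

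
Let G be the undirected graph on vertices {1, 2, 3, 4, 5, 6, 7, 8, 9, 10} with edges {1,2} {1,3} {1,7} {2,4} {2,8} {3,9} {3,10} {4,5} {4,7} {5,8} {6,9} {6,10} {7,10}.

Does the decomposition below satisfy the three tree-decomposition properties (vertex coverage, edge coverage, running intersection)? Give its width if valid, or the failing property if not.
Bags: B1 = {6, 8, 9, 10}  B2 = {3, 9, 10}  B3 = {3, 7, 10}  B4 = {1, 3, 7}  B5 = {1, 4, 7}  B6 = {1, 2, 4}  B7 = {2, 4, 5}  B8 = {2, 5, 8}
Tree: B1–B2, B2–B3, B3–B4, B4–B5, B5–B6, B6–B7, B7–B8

No — bags containing vertex 8 are not connected in the tree.

A tree decomposition must satisfy three properties: every vertex lies in some bag; for every edge, both endpoints lie together in some bag; and for every vertex, the bags containing it form a connected subtree. Here bags containing vertex 8 are not connected in the tree, so the decomposition is invalid.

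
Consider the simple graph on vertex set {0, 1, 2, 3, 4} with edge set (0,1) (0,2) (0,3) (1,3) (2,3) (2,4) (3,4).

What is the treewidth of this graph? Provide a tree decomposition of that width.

Treewidth 2.
One optimal decomposition is:
Bags: B1 = {0, 2, 3}  B2 = {0, 1, 3}  B3 = {2, 3, 4}
Tree: B1–B2, B1–B3

Each bag holds 3 vertices, so the decomposition has width 2, which upper-bounds the treewidth. Conversely, {0, 1, 3} is a clique of size 3, and the vertices of any clique must share a bag in every tree decomposition; so some bag has ≥ 3 vertices and tw(G) ≥ 2. Hence tw(G) = 2 exactly.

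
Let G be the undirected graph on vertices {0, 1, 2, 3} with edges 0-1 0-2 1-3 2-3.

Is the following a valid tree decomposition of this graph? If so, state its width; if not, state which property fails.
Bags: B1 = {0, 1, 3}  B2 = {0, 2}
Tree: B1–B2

No — edge (3,2) lies in no bag.

A tree decomposition must satisfy three properties: every vertex lies in some bag; for every edge, both endpoints lie together in some bag; and for every vertex, the bags containing it form a connected subtree. Here edge (3,2) lies in no bag, so the decomposition is invalid.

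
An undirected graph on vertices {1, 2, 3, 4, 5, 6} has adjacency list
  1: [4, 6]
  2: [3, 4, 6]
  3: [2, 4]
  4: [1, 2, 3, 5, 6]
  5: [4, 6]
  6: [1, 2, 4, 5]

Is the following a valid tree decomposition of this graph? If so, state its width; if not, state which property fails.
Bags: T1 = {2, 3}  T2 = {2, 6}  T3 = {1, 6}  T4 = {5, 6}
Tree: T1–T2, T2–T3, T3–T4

No — vertex 4 appears in no bag.

A tree decomposition must satisfy three properties: every vertex lies in some bag; for every edge, both endpoints lie together in some bag; and for every vertex, the bags containing it form a connected subtree. Here vertex 4 appears in no bag, so the decomposition is invalid.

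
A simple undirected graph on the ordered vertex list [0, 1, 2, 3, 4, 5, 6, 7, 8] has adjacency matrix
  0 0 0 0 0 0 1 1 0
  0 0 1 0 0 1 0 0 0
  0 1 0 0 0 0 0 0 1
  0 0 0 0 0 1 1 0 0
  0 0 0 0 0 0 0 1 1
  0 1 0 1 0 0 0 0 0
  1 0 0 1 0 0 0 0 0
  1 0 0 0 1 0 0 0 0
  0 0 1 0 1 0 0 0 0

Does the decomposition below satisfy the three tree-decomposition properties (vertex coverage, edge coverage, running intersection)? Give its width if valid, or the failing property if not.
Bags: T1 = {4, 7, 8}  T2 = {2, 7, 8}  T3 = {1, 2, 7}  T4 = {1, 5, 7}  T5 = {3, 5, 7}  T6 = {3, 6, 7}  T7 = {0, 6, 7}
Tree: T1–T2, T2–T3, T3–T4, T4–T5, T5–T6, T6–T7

Checking the three conditions: (i) the bags cover all of {0, 1, 2, 3, 4, 5, 6, 7, 8}; (ii) for each edge, some bag contains both endpoints; (iii) the bags containing any fixed vertex form a subtree. All hold, so the decomposition is valid with width 3 − 1 = 2.

Yes; width 2.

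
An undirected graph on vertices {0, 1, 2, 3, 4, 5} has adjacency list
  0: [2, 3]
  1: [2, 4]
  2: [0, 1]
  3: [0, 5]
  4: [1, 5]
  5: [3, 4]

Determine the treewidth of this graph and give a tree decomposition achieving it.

Treewidth 2.
Bags: B1 = {1, 2, 4}  B2 = {2, 4, 5}  B3 = {2, 3, 5}  B4 = {0, 2, 3}
Tree: B1–B2, B2–B3, B3–B4

Every bag has size at most 3, so the width is 3 − 1 = 2 and tw(G) ≤ 2. The edges 2–1–4–5–3–0–2 form a cycle, so G is not a tree and its treewidth is at least 2. The upper and lower bounds meet at 2, so that is the treewidth.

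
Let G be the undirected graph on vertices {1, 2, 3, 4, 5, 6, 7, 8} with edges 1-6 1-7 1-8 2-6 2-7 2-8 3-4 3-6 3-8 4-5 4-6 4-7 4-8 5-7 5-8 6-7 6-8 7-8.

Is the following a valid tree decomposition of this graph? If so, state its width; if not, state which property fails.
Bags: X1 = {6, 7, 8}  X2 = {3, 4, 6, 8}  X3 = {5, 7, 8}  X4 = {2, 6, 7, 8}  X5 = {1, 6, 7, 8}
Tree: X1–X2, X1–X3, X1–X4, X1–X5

No — edge (4,7) lies in no bag.

A tree decomposition must satisfy three properties: every vertex lies in some bag; for every edge, both endpoints lie together in some bag; and for every vertex, the bags containing it form a connected subtree. Here edge (4,7) lies in no bag, so the decomposition is invalid.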